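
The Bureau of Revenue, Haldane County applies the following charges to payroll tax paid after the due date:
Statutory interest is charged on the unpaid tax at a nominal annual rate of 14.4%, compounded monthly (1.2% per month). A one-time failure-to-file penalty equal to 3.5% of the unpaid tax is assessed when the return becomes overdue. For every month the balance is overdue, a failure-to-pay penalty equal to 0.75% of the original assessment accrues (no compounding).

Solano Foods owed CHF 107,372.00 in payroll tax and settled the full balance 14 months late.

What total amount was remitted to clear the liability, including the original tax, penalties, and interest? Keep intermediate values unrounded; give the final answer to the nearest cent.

CHF 141,919.40

Failure-to-file penalty: 3.5% × CHF 107,372.00 = CHF 3,758.02
Failure-to-pay penalty: 14 × 0.75% × CHF 107,372.00 = CHF 11,274.06
Interest: CHF 107,372.00 × ((1 + 0.012)^14 − 1) = CHF 107,372.00 × 0.1817543… = CHF 19,515.3180…
Total = CHF 107,372.00 + CHF 15,032.0800 + CHF 19,515.3180… = CHF 141,919.40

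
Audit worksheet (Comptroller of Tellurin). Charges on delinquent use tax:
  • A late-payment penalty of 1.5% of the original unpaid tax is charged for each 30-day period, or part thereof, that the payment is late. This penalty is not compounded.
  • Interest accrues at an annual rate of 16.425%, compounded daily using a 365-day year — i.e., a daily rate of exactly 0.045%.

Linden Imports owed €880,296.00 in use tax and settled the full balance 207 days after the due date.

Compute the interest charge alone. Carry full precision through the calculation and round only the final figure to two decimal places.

€85,919.86

Interest: €880,296.00 × ((1 + 0.00045)^207 − 1) = €880,296.00 × 0.09760337… = €85,919.8554…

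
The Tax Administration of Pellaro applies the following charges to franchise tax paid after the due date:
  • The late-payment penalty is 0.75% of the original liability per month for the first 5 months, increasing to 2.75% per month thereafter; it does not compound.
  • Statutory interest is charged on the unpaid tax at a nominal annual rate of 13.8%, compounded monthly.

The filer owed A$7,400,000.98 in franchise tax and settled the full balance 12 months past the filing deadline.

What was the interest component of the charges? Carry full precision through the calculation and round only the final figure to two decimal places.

A$1,088,332.29

Interest (13.8%/yr ÷ 12 = 1.15%/month): A$7,400,000.98 × ((1 + 0.0115)^12 − 1) = A$1,088,332.2895…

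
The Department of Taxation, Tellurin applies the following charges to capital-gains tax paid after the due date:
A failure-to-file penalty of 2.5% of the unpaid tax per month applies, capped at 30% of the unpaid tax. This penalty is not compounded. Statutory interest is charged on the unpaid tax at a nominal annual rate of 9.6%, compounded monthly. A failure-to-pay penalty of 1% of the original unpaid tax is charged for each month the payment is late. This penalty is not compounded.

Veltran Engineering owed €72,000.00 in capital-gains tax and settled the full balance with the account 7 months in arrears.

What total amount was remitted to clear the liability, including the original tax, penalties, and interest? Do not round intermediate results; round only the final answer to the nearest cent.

Failure-to-file: 7 × 2.5% × €72,000.00 = €12,600.00 (under the 30% cap)
Failure-to-pay penalty: 7 × 1% × €72,000.00 = €5,040.00
Interest (9.6%/yr ÷ 12 = 0.8%/month): €72,000.00 × ((1 + 0.008)^7 − 1) = €4,130.0686…
Total = €72,000.00 + €17,640.0000 + €4,130.0686… = €93,770.07

€93,770.07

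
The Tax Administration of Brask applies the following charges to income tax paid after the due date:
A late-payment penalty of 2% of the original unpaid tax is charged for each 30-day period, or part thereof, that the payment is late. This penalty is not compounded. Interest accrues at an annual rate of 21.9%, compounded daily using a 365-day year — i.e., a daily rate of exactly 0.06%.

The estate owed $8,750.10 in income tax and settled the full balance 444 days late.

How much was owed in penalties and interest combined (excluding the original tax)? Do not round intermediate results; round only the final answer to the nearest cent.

$5,295.15

Penalty periods: ⌈444/30⌉ = 15; penalty = 15 × 2% × $8,750.10 = $2,625.03
Interest: $8,750.10 × ((1 + 0.0006)^444 − 1) = $8,750.10 × 0.30515279… = $2,670.1174…
Penalties + interest = $2,625.0300 + $2,670.1174… = $5,295.15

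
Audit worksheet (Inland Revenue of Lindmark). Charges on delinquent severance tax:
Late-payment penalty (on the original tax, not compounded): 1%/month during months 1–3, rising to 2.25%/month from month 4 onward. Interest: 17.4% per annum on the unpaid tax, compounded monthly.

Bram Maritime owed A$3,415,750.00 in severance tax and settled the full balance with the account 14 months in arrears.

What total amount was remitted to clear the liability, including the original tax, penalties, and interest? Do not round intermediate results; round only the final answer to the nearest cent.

Penalty, months 1–3: 3 × 1% × A$3,415,750.00 = A$102,472.50
Penalty, months 4–14: 11 × 2.25% × A$3,415,750.00 = A$845,398.13…
Interest (17.4%/yr ÷ 12 = 1.45%/month): A$3,415,750.00 × ((1 + 0.0145)^14 − 1) = A$762,696.0214…
Total = A$3,415,750.00 + A$947,870.6250 + A$762,696.0214… = A$5,126,316.65

A$5,126,316.65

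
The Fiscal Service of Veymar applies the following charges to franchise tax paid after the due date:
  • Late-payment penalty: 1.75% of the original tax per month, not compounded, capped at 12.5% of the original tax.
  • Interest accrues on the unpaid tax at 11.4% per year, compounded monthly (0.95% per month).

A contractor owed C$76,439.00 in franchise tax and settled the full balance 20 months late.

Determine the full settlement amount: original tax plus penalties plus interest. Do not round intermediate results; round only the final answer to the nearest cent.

Penalty (uncapped): 20 × 1.75% × C$76,439.00 = C$26,753.65; cap = 12.5% × C$76,439.00 = C$9,554.88… → penalty = C$9,554.88…
Interest: C$76,439.00 × ((1 + 0.0095)^20 − 1) = C$76,439.00 × 0.2081656… = C$15,911.9702…
Total = C$76,439.00 + C$9,554.8750 + C$15,911.9702… = C$101,905.85

C$101,905.85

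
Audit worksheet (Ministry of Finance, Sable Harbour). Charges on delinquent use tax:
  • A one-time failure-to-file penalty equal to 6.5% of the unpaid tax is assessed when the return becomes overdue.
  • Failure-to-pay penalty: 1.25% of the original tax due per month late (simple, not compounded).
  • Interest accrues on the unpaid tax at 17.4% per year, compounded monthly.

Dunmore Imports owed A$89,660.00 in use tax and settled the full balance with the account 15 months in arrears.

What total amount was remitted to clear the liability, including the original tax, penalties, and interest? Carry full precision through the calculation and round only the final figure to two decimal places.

A$133,909.51

Failure-to-file penalty: 6.5% × A$89,660.00 = A$5,827.90
Failure-to-pay penalty: 15 × 1.25% × A$89,660.00 = A$16,811.25
Interest (17.4%/yr ÷ 12 = 1.45%/month): A$89,660.00 × ((1 + 0.0145)^15 − 1) = A$21,610.3631…
Total = A$89,660.00 + A$22,639.1500 + A$21,610.3631… = A$133,909.51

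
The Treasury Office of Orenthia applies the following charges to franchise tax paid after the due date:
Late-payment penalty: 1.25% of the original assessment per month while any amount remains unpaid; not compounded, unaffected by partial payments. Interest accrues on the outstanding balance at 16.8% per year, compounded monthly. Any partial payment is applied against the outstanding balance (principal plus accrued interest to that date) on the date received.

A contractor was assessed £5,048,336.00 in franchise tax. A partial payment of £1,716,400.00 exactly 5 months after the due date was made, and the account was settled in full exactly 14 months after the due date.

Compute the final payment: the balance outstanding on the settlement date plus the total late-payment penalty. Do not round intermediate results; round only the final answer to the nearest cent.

Monthly rate = 16.8% ÷ 12 = 1.4%
Balance at month 5: £5,048,336.0000 × (1 + 0.014)^5 = £5,411,753.7573…
After £1,716,400.00 payment: £5,411,753.7573… − £1,716,400.00 = £3,695,353.7573…
Balance at month 14: £3,695,353.7573… × (1 + 0.014)^9 = £4,187,912.6509…
Penalty: 14 × 1.25% × £5,048,336.00 = £883,458.80
Final settlement = outstanding balance + penalty = £4,187,912.6509… + £883,458.80 = £5,071,371.45

£5,071,371.45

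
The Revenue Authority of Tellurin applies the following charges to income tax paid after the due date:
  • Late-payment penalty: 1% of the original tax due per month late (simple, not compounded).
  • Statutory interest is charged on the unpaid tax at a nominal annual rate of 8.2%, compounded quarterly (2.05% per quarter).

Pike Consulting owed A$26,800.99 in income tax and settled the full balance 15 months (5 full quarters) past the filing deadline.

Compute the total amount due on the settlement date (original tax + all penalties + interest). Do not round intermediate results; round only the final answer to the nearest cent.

A$33,683.20

Late-payment penalty: 15 × 1% × A$26,800.99 = A$4,020.15…
Interest: A$26,800.99 × ((1 + 0.0205)^5 − 1) = A$26,800.99 × 0.1067895… = A$2,862.0653…
Total = A$26,800.99 + A$4,020.1485 + A$2,862.0653… = A$33,683.20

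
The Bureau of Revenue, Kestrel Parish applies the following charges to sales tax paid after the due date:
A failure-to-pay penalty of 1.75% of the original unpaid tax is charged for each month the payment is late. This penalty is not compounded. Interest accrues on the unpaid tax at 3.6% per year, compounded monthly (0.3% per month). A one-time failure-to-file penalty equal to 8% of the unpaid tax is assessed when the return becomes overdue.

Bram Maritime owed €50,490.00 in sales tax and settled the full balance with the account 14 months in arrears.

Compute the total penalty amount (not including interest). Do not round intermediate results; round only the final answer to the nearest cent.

€16,409.25

Failure-to-file penalty: 8% × €50,490.00 = €4,039.20
Failure-to-pay penalty = 1.75% × €50,490.00 × 14 mo = €12,370.05
Total penalty = €4,039.20 + €12,370.05 = €16,409.25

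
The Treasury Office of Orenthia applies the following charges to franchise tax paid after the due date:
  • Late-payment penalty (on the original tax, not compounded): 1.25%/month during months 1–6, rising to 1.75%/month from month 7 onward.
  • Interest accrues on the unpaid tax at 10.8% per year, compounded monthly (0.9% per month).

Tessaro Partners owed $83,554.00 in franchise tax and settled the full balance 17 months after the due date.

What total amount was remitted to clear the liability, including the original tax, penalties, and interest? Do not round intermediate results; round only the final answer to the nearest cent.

$119,651.64

Penalty, months 1–6: 6 × 1.25% × $83,554.00 = $6,266.55
Penalty, months 7–17: 11 × 1.75% × $83,554.00 = $16,084.15…
Interest: $83,554.00 × ((1 + 0.009)^17 − 1) = $83,554.00 × 0.1645277… = $13,746.9481…
Total = $83,554.00 + $22,350.6950 + $13,746.9481… = $119,651.64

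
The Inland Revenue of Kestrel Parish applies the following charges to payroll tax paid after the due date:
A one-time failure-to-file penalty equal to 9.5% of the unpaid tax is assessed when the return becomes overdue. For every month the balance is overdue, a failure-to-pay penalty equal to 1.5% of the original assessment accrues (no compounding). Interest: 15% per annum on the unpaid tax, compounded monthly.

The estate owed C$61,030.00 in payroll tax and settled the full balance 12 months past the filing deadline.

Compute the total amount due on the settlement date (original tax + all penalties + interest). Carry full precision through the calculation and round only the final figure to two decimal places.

C$87,624.10

Failure-to-file penalty: 9.5% × C$61,030.00 = C$5,797.85
Failure-to-pay penalty = 1.5% × C$61,030.00 × 12 mo = C$10,985.40
Interest (15%/yr ÷ 12 = 1.25%/month): C$61,030.00 × ((1 + 0.0125)^12 − 1) = C$9,810.8482…
Total = C$61,030.00 + C$16,783.2500 + C$9,810.8482… = C$87,624.10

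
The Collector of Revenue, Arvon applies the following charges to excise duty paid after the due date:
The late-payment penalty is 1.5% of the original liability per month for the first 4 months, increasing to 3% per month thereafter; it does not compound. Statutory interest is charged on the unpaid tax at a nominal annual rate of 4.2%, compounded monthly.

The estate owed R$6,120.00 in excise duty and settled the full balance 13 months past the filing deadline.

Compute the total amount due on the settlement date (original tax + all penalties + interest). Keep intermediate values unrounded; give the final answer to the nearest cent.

R$8,423.98

Penalty, months 1–4: 4 × 1.5% × R$6,120.00 = R$367.20
Penalty, months 5–13: 9 × 3% × R$6,120.00 = R$1,652.40
Interest (4.2%/yr ÷ 12 = 0.35%/month): R$6,120.00 × ((1 + 0.0035)^13 − 1) = R$284.3834…
Total = R$6,120.00 + R$2,019.6000 + R$284.3834… = R$8,423.98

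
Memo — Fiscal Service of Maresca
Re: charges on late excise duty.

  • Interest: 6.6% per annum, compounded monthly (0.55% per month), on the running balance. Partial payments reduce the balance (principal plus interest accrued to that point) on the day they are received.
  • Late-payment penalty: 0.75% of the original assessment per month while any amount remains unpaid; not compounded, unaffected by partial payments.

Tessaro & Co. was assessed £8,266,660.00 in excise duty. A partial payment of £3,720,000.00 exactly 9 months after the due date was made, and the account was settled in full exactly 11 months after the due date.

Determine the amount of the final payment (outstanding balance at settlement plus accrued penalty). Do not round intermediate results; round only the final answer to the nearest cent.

£5,701,742.96

Balance at month 9: £8,266,660.0000 × (1 + 0.0055)^9 = £8,684,978.5518…
After £3,720,000.00 payment: £8,684,978.5518… − £3,720,000.00 = £4,964,978.5518…
Balance at month 11: £4,964,978.5518… × (1 + 0.0055)^2 = £5,019,743.5065…
Penalty: 11 × 0.75% × £8,266,660.00 = £681,999.45
Final settlement = outstanding balance + penalty = £5,019,743.5065… + £681,999.45 = £5,701,742.96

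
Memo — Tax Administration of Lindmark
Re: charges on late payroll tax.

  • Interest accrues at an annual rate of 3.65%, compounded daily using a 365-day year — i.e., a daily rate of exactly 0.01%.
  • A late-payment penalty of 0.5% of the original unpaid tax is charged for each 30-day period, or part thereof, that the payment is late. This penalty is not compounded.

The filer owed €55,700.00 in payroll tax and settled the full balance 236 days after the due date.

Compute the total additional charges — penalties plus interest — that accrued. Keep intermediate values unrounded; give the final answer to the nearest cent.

€3,558.09

Penalty periods: ⌈236/30⌉ = 8; penalty = 8 × 0.5% × €55,700.00 = €2,228.00
Interest: €55,700.00 × ((1 + 0.0001)^236 − 1) = €55,700.00 × 0.02387948… = €1,330.0868…
Penalties + interest = €2,228.0000 + €1,330.0868… = €3,558.09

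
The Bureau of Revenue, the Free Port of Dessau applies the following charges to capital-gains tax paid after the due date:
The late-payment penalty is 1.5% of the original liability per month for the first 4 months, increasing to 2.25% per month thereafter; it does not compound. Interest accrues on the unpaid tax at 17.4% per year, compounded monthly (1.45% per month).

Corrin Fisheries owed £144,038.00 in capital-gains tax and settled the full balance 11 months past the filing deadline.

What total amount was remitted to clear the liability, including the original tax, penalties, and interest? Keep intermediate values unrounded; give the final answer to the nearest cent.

£200,080.54

Penalty, months 1–4: 4 × 1.5% × £144,038.00 = £8,642.28
Penalty, months 5–11: 7 × 2.25% × £144,038.00 = £22,685.99…
Interest: £144,038.00 × ((1 + 0.0145)^11 − 1) = £144,038.00 × 0.1715817… = £24,714.2793…
Total = £144,038.00 + £31,328.2650 + £24,714.2793… = £200,080.54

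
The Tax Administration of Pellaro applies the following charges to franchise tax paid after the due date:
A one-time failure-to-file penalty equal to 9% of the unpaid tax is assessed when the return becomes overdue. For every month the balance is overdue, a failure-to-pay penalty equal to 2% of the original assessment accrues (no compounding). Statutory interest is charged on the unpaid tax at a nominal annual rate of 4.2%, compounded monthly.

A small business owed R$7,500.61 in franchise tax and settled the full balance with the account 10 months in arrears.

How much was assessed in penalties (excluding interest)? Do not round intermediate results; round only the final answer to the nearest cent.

R$2,175.18

Failure-to-file penalty: 9% × R$7,500.61 = R$675.05…
Failure-to-pay penalty: 10 × 2% × R$7,500.61 = R$1,500.12…
Total penalty = R$675.05… + R$1,500.12… = R$2,175.18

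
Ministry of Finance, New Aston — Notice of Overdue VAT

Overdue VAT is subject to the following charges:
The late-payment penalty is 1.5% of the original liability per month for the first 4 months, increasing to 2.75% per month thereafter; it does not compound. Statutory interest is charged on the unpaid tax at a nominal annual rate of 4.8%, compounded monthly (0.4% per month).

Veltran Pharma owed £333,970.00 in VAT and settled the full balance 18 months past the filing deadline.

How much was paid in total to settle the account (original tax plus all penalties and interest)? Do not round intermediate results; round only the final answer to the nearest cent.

£507,467.75

Penalty, months 1–4: 4 × 1.5% × £333,970.00 = £20,038.20
Penalty, months 5–18: 14 × 2.75% × £333,970.00 = £128,578.45
Interest: £333,970.00 × ((1 + 0.004)^18 − 1) = £333,970.00 × 0.0745010… = £24,881.1044…
Total = £333,970.00 + £148,616.6500 + £24,881.1044… = £507,467.75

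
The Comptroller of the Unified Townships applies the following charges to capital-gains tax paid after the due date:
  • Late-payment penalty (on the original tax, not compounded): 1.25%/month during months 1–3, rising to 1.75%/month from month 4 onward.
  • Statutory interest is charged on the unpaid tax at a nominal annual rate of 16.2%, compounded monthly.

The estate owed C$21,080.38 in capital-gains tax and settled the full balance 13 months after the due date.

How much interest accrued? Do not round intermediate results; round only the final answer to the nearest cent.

Interest (16.2%/yr ÷ 12 = 1.35%/month): C$21,080.38 × ((1 + 0.0135)^13 − 1) = C$4,014.6214…

C$4,014.62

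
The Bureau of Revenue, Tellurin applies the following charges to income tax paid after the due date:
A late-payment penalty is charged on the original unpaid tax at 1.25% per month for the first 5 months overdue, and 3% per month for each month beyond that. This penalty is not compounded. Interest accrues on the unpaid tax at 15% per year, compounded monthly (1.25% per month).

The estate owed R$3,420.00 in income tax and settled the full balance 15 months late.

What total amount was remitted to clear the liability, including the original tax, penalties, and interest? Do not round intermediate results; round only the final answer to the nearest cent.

R$5,360.27

Penalty, months 1–5: 5 × 1.25% × R$3,420.00 = R$213.75
Penalty, months 6–15: 10 × 3% × R$3,420.00 = R$1,026.00
Interest: R$3,420.00 × ((1 + 0.0125)^15 − 1) = R$3,420.00 × 0.2048292… = R$700.5158…
Total = R$3,420.00 + R$1,239.7500 + R$700.5158… = R$5,360.27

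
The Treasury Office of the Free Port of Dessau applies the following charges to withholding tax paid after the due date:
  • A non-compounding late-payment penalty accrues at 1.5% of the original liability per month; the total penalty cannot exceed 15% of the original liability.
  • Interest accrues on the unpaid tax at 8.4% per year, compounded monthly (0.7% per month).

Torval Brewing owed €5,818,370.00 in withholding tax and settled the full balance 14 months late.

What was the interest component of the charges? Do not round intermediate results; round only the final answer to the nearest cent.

Interest: €5,818,370.00 × ((1 + 0.007)^14 − 1) = €5,818,370.00 × 0.1025863… = €596,884.9887…

€596,884.99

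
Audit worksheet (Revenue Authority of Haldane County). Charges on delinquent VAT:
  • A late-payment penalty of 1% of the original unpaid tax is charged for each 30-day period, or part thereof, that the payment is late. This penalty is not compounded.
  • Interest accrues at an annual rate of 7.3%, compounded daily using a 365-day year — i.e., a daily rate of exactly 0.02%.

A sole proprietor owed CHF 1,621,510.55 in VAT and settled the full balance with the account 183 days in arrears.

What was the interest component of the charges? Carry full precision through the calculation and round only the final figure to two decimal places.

CHF 60,440.56

Interest: CHF 1,621,510.55 × ((1 + 0.0002)^183 − 1) = CHF 1,621,510.55 × 0.03727423… = CHF 60,440.5583…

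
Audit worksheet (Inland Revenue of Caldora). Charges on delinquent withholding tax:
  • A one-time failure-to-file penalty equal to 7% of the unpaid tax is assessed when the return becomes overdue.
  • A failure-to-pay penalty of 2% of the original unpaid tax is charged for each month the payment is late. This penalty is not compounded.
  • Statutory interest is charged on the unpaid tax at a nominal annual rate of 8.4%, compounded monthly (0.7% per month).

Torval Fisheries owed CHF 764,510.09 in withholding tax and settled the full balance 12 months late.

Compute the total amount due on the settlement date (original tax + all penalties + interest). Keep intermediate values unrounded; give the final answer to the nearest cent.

Failure-to-file penalty: 7% × CHF 764,510.09 = CHF 53,515.71…
Failure-to-pay penalty: 12 × 2% × CHF 764,510.09 = CHF 183,482.42…
Interest: CHF 764,510.09 × ((1 + 0.007)^12 − 1) = CHF 764,510.09 × 0.0873107… = CHF 66,749.8820…
Total = CHF 764,510.09 + CHF 236,998.1279 + CHF 66,749.8820… = CHF 1,068,258.10

CHF 1,068,258.10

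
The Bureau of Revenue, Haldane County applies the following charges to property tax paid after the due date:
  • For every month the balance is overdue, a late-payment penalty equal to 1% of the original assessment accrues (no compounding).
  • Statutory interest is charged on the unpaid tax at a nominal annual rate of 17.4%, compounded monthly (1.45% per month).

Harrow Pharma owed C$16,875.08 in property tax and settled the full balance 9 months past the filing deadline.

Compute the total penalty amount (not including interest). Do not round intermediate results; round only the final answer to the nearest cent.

C$1,518.76

Late-payment penalty: 9 × 1% × C$16,875.08 = C$1,518.76…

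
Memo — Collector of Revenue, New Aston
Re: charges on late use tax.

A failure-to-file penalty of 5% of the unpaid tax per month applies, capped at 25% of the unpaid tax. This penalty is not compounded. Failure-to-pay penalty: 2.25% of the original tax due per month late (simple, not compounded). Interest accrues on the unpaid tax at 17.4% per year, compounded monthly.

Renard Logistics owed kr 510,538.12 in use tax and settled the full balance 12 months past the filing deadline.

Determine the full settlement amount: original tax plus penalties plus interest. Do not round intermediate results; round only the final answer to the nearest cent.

kr 872,289.91

Failure-to-file: 12 × 5% × kr 510,538.12 = kr 306,322.87…, capped at 25% × kr 510,538.12 = kr 127,634.53
Failure-to-pay penalty = 2.25% × kr 510,538.12 × 12 mo = kr 137,845.29…
Interest (17.4%/yr ÷ 12 = 1.45%/month): kr 510,538.12 × ((1 + 0.0145)^12 − 1) = kr 96,271.9667…
Total = kr 510,538.12 + kr 265,479.8224 + kr 96,271.9667… = kr 872,289.91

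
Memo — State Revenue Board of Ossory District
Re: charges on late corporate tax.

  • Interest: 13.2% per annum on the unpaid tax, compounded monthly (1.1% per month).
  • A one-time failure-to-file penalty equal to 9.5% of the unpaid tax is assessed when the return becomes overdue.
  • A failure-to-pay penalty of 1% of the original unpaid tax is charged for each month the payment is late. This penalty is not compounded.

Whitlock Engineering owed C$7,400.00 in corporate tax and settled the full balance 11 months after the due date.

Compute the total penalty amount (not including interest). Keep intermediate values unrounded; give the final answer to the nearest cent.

Failure-to-file penalty: 9.5% × C$7,400.00 = C$703.00
Failure-to-pay penalty: 11 × 1% × C$7,400.00 = C$814.00
Total penalty = C$703.00 + C$814.00 = C$1,517.00

C$1,517.00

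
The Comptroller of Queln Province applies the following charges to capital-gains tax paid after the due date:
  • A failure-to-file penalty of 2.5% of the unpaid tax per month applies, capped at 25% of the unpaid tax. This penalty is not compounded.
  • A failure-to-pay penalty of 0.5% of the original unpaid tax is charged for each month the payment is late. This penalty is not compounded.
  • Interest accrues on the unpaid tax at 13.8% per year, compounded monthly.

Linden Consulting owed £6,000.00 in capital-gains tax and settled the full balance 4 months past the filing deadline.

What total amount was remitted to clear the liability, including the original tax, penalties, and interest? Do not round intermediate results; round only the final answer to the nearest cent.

Failure-to-file: 4 × 2.5% × £6,000.00 = £600.00 (under the 25% cap)
Failure-to-pay penalty = 0.5% × £6,000.00 × 4 mo = £120.00
Interest (13.8%/yr ÷ 12 = 1.15%/month): £6,000.00 × ((1 + 0.0115)^4 − 1) = £280.7976…
Total = £6,000.00 + £720.0000 + £280.7976… = £7,000.80

£7,000.80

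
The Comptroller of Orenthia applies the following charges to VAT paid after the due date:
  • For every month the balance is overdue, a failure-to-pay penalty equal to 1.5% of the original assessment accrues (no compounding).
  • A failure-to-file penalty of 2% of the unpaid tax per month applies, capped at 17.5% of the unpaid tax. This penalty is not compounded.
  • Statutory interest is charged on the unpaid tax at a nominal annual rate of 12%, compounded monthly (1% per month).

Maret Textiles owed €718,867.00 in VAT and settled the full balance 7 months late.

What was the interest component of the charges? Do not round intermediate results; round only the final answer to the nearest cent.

Interest: €718,867.00 × ((1 + 0.01)^7 − 1) = €718,867.00 × 0.0721354… = €51,855.7242…

€51,855.72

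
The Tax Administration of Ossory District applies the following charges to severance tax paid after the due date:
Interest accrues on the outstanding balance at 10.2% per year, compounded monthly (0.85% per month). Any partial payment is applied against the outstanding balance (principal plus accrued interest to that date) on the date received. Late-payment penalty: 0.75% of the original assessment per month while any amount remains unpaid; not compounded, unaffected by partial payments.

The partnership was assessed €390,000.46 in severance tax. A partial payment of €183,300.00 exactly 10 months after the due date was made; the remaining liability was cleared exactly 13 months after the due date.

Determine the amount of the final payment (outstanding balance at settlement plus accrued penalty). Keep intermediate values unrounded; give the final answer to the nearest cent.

€285,374.39

Balance at month 10: €390,000.4600 × (1 + 0.0085)^10 = €424,447.6611…
After €183,300.00 payment: €424,447.6611… − €183,300.00 = €241,147.6611…
Balance at month 13: €241,147.6611… × (1 + 0.0085)^3 = €247,349.3433…
Penalty: 13 × 0.75% × €390,000.46 = €38,025.04…
Final settlement = outstanding balance + penalty = €247,349.3433… + €38,025.04… = €285,374.39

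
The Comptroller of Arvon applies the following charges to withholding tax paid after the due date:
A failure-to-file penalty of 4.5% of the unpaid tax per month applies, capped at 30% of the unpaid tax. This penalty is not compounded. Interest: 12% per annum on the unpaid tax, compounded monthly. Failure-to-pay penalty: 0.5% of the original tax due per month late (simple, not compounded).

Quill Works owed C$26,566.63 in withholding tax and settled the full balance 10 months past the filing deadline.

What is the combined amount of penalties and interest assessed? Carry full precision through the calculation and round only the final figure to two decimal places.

C$12,077.78

Failure-to-file: 10 × 4.5% × C$26,566.63 = C$11,954.98…, capped at 30% × C$26,566.63 = C$7,969.99…
Failure-to-pay penalty = 0.5% × C$26,566.63 × 10 mo = C$1,328.33…
Interest (12%/yr ÷ 12 = 1%/month): C$26,566.63 × ((1 + 0.01)^10 − 1) = C$2,779.4573…
Penalties + interest = C$9,298.3205 + C$2,779.4573… = C$12,077.78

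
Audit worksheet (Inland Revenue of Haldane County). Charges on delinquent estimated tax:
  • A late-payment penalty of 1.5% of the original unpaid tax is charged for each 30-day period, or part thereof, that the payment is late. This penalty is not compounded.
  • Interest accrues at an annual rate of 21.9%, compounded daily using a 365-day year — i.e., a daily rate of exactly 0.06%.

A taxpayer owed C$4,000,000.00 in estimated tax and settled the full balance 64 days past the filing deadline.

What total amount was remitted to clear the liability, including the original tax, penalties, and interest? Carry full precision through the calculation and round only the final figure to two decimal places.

Penalty periods: ⌈64/30⌉ = 3; penalty = 3 × 1.5% × C$4,000,000.00 = C$180,000.00
Interest: C$4,000,000.00 × ((1 + 0.0006)^64 − 1) = C$4,000,000.00 × 0.03913484… = C$156,539.3695…
Total = C$4,000,000.00 + C$180,000.0000 + C$156,539.3695… = C$4,336,539.37

C$4,336,539.37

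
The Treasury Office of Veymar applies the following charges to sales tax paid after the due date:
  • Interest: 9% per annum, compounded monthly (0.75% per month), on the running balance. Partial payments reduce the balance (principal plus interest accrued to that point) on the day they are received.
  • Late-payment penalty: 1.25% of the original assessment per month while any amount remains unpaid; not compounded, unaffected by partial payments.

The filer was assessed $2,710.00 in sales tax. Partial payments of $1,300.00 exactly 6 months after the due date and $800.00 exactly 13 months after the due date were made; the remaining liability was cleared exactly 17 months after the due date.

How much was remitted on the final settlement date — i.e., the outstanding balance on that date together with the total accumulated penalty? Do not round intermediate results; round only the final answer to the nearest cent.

Balance at month 6: $2,710.0000 × (1 + 0.0075)^6 = $2,834.2596…
After $1,300.00 payment: $2,834.2596… − $1,300.00 = $1,534.2596…
Balance at month 13: $1,534.2596… × (1 + 0.0075)^7 = $1,616.6434…
After $800.00 payment: $1,616.6434… − $800.00 = $816.6434…
Balance at month 17: $816.6434… × (1 + 0.0075)^4 = $841.4197…
Penalty: 17 × 1.25% × $2,710.00 = $575.88…
Final settlement = outstanding balance + penalty = $841.4197… + $575.88… = $1,417.29

$1,417.29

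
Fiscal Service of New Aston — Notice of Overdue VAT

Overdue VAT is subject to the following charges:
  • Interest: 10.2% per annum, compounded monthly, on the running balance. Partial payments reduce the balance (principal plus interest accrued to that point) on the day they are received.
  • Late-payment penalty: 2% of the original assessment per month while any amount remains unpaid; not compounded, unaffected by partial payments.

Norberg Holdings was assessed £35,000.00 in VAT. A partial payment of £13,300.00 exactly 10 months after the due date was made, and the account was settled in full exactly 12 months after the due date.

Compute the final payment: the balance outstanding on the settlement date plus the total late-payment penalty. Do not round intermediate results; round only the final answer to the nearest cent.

Monthly rate = 10.2% ÷ 12 = 0.85%
Balance at month 10: £35,000.0000 × (1 + 0.0085)^10 = £38,091.4118…
After £13,300.00 payment: £38,091.4118… − £13,300.00 = £24,791.4118…
Balance at month 12: £24,791.4118… × (1 + 0.0085)^2 = £25,214.6570…
Penalty: 12 × 2% × £35,000.00 = £8,400.00
Final settlement = outstanding balance + penalty = £25,214.6570… + £8,400.00 = £33,614.66

£33,614.66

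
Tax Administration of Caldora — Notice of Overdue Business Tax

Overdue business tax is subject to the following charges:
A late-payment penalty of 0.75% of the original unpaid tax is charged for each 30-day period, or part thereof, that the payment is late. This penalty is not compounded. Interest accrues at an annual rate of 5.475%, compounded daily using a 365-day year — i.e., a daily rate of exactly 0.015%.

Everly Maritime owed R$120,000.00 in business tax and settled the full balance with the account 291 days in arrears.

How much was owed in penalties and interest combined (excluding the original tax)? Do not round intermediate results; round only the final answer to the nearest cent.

R$14,353.59

Penalty periods: ⌈291/30⌉ = 10; penalty = 10 × 0.75% × R$120,000.00 = R$9,000.00
Interest: R$120,000.00 × ((1 + 0.00015)^291 − 1) = R$120,000.00 × 0.04461326… = R$5,353.5907…
Penalties + interest = R$9,000.0000 + R$5,353.5907… = R$14,353.59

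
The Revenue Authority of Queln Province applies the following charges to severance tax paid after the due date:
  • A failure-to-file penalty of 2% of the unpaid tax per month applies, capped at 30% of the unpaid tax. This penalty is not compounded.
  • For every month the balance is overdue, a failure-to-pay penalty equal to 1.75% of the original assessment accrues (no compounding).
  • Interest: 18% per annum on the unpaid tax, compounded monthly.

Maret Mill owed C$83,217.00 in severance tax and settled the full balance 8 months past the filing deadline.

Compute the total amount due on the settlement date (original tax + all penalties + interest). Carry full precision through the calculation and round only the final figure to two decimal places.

Failure-to-file: 8 × 2% × C$83,217.00 = C$13,314.72 (under the 30% cap)
Failure-to-pay penalty: 8 × 1.75% × C$83,217.00 = C$11,650.38
Interest (18%/yr ÷ 12 = 1.5%/month): C$83,217.00 × ((1 + 0.015)^8 − 1) = C$10,526.3336…
Total = C$83,217.00 + C$24,965.1000 + C$10,526.3336… = C$118,708.43

C$118,708.43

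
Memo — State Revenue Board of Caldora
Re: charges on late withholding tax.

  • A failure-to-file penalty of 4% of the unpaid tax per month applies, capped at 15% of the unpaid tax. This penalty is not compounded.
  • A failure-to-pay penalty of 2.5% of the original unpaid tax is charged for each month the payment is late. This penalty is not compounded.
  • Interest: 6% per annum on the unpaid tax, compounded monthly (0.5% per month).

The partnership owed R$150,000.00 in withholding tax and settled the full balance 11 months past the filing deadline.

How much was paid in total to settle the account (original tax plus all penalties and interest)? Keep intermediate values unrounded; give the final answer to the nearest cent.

R$222,209.37

Failure-to-file: 11 × 4% × R$150,000.00 = R$66,000.00, capped at 15% × R$150,000.00 = R$22,500.00
Failure-to-pay penalty: 11 × 2.5% × R$150,000.00 = R$41,250.00
Interest: R$150,000.00 × ((1 + 0.005)^11 − 1) = R$150,000.00 × 0.0563958… = R$8,459.3749…
Total = R$150,000.00 + R$63,750.0000 + R$8,459.3749… = R$222,209.37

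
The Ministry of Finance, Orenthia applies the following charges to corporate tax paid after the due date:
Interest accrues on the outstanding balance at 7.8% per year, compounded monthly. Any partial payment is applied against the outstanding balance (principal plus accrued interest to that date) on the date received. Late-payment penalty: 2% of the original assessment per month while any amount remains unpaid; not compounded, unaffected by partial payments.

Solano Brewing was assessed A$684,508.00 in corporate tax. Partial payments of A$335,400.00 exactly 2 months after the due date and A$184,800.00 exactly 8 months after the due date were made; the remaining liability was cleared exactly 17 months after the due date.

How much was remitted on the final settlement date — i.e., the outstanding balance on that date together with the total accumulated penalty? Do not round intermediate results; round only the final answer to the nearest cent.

Monthly rate = 7.8% ÷ 12 = 0.65%
Balance at month 2: A$684,508.0000 × (1 + 0.0065)^2 = A$693,435.5245…
After A$335,400.00 payment: A$693,435.5245… − A$335,400.00 = A$358,035.5245…
Balance at month 8: A$358,035.5245… × (1 + 0.0065)^6 = A$372,227.7911…
After A$184,800.00 payment: A$372,227.7911… − A$184,800.00 = A$187,427.7911…
Balance at month 17: A$187,427.7911… × (1 + 0.0065)^9 = A$198,681.7606…
Penalty: 17 × 2% × A$684,508.00 = A$232,732.72
Final settlement = outstanding balance + penalty = A$198,681.7606… + A$232,732.72 = A$431,414.48

A$431,414.48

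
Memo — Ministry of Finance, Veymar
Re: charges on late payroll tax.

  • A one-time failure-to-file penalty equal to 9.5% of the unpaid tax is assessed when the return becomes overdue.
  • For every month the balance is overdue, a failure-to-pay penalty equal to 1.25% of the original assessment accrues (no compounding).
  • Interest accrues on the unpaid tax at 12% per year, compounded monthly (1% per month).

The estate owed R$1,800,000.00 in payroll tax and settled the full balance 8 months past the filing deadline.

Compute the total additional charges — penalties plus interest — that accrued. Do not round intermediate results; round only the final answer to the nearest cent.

Failure-to-file penalty: 9.5% × R$1,800,000.00 = R$171,000.00
Failure-to-pay penalty = 1.25% × R$1,800,000.00 × 8 mo = R$180,000.00
Interest: R$1,800,000.00 × ((1 + 0.01)^8 − 1) = R$1,800,000.00 × 0.0828567… = R$149,142.0701…
Penalties + interest = R$351,000.0000 + R$149,142.0701… = R$500,142.07

R$500,142.07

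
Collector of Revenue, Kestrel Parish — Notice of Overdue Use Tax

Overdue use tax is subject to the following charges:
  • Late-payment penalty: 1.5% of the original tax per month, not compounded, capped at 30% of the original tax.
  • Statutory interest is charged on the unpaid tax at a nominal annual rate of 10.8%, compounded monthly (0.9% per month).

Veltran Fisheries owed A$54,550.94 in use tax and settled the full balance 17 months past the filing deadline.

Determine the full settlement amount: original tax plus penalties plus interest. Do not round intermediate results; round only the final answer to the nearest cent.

Penalty: 17 × 1.5% × A$54,550.94 = A$13,910.49… (below the 30% cap of A$16,365.28…)
Interest: A$54,550.94 × ((1 + 0.009)^17 − 1) = A$54,550.94 × 0.1645277… = A$8,975.1411…
Total = A$54,550.94 + A$13,910.4897 + A$8,975.1411… = A$77,436.57

A$77,436.57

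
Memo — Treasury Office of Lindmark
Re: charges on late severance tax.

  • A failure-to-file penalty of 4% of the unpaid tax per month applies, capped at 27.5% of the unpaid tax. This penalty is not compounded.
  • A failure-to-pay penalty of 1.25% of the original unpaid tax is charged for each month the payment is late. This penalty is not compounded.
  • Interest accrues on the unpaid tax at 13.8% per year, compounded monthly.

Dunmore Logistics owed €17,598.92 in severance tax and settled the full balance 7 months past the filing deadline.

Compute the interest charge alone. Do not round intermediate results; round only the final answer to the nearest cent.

€1,466.54

Interest (13.8%/yr ÷ 12 = 1.15%/month): €17,598.92 × ((1 + 0.0115)^7 − 1) = €1,466.5373…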